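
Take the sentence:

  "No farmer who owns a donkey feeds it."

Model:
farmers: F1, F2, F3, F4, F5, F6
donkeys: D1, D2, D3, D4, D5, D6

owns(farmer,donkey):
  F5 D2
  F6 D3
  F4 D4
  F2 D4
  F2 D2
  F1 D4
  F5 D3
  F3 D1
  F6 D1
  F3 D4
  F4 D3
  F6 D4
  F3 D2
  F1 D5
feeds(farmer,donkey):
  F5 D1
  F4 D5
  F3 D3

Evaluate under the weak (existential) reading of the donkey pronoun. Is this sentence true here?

True

"it" takes "a donkey" as antecedent — a donkey pronoun bound across the clause boundary.
Truth condition: for no (f,d) with owns(f,d) does feeds(f,d) hold.
Restrictor pairs — does the scope hold? (F1,D4):fails  (F1,D5):fails  (F2,D2):fails  (F2,D4):fails  (F3,D1):fails  (F3,D2):fails  (F3,D4):fails  (F4,D3):fails  (F4,D4):fails  (F5,D2):fails  (F5,D3):fails  (F6,D1):fails  (F6,D3):fails  (F6,D4):fails
Scope holds for no restrictor pair, so the sentence is true.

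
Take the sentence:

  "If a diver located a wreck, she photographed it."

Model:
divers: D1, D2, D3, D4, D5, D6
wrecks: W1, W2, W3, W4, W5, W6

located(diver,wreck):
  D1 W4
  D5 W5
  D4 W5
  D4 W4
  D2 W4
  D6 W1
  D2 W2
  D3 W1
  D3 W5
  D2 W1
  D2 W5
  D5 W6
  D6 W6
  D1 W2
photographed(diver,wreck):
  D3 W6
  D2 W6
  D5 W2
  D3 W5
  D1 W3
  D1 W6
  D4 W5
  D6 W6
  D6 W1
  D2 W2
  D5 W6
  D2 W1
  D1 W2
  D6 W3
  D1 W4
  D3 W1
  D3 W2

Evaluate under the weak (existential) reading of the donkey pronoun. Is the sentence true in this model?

True

"it" takes "a wreck" as antecedent — a donkey pronoun bound across the clause boundary.
Weak reading: every diver d with some located-wreck has at least one located-wreck w such that photographed(d,w).
Per diver: D1:✓  D2:✓  D3:✓  D4:✓  D5:✓  D6:✓
Every diver in the restrictor has a witness.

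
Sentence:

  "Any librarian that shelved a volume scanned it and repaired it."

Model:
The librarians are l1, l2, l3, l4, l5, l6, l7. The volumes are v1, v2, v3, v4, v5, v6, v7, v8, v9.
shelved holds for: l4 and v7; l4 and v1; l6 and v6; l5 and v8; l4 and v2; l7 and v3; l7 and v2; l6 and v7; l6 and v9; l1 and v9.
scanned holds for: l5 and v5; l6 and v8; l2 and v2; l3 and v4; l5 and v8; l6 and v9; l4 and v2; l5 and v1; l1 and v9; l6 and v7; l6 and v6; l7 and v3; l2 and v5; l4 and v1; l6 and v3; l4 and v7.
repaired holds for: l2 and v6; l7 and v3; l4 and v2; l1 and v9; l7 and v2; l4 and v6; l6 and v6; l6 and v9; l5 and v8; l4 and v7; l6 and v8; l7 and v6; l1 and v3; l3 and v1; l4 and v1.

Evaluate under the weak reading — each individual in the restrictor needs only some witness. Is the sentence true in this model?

"it" takes "a volume" as antecedent — a donkey pronoun bound across the clause boundary.
Weak reading: every librarian l with some shelved-volume has at least one shelved-volume v such that scanned(l,v) ∧ repaired(l,v).
Per librarian: l1:✓  l4:✓  l5:✓  l6:✓  l7:✓
Every librarian in the restrictor has a witness.

True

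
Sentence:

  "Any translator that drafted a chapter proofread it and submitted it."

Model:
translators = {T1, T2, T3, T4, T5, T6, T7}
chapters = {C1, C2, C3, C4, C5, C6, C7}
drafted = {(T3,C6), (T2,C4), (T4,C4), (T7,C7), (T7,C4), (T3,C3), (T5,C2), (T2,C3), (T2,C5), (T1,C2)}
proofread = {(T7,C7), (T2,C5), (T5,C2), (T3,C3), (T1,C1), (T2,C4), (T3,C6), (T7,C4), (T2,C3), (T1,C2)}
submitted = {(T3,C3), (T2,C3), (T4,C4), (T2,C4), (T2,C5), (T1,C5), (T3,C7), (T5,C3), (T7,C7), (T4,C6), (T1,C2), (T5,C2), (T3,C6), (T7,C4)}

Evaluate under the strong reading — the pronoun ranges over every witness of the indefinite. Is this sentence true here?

"it" takes "a chapter" as antecedent — a donkey pronoun bound across the clause boundary.
Strong reading: for every (t,c) with drafted(t,c), proofread(t,c) ∧ submitted(t,c).
Restrictor pairs: (T1,C2) ✓  (T2,C3) ✓  (T2,C4) ✓  (T2,C5) ✓  (T3,C3) ✓  (T3,C6) ✓  (T4,C4) ✗  (T5,C2) ✓  (T7,C4) ✓  (T7,C7) ✓
Counterexample: (T4,C4) is in drafted but fails the scope.

False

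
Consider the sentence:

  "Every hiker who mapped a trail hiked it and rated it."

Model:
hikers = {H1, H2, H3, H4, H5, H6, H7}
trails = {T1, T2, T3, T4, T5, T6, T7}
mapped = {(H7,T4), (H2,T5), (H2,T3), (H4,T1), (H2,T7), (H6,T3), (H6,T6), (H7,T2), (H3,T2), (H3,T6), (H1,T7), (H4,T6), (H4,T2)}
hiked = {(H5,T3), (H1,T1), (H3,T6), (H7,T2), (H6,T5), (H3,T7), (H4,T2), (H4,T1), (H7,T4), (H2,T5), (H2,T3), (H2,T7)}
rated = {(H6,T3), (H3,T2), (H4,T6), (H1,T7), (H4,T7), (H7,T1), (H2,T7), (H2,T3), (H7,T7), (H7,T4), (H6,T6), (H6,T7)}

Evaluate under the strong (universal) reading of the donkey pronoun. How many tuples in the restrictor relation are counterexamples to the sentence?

10

"it" takes "a trail" as antecedent — a donkey pronoun bound across the clause boundary.
Strong reading: for every (h,t) with mapped(h,t), hiked(h,t) ∧ rated(h,t).
Restrictor pairs: (H1,T7) ✗  (H2,T3) ✓  (H2,T5) ✗  (H2,T7) ✓  (H3,T2) ✗  (H3,T6) ✗  (H4,T1) ✗  (H4,T2) ✗  (H4,T6) ✗  (H6,T3) ✗  (H6,T6) ✗  (H7,T2) ✗  (H7,T4) ✓
Counterexamples (restrictor pairs failing the scope): 10.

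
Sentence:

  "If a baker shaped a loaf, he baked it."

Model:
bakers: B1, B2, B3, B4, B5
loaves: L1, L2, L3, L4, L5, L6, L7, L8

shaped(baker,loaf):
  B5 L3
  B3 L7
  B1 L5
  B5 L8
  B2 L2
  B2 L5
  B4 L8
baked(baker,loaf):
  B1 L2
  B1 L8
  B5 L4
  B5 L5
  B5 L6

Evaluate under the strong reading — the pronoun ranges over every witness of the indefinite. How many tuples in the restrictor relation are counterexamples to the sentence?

7

"it" takes "a loaf" as antecedent — a donkey pronoun bound across the clause boundary.
Strong reading: for every (b,l) with shaped(b,l), baked(b,l).
Restrictor pairs: (B1,L5) ✗  (B2,L2) ✗  (B2,L5) ✗  (B3,L7) ✗  (B4,L8) ✗  (B5,L3) ✗  (B5,L8) ✗
Counterexamples (restrictor pairs failing the scope): 7.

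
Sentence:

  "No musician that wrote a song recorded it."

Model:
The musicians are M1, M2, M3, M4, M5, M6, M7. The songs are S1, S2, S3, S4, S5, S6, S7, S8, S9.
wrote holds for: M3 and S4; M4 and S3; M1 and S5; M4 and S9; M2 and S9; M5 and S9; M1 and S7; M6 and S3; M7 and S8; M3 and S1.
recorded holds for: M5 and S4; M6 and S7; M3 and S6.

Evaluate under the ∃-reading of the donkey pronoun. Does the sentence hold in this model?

True

"it" takes "a song" as antecedent — a donkey pronoun bound across the clause boundary.
Truth condition: for no (m,s) with wrote(m,s) does recorded(m,s) hold.
Restrictor pairs — does the scope hold? (M1,S5):fails  (M1,S7):fails  (M2,S9):fails  (M3,S1):fails  (M3,S4):fails  (M4,S3):fails  (M4,S9):fails  (M5,S9):fails  (M6,S3):fails  (M7,S8):fails
Scope holds for no restrictor pair, so the sentence is true.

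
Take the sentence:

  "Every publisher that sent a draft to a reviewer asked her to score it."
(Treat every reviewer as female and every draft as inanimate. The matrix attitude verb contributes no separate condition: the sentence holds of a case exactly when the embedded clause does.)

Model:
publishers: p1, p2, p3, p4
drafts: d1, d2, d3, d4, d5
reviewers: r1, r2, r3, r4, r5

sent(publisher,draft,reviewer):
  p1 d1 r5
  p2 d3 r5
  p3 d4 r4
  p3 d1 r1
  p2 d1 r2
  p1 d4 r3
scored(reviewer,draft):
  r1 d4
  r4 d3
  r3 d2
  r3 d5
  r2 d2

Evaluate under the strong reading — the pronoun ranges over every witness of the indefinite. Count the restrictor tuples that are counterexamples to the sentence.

"her" takes "a reviewer" as antecedent and "it" takes "a draft"; both are donkey pronouns co-varying with the restrictor.
Strong reading: for every (p,d,r) with sent(p,d,r), scored(r,d).
Restrictor triples: (p1,d1,r5)→scored(r5,d1) ✗  (p1,d4,r3)→scored(r3,d4) ✗  (p2,d1,r2)→scored(r2,d1) ✗  (p2,d3,r5)→scored(r5,d3) ✗  (p3,d1,r1)→scored(r1,d1) ✗  (p3,d4,r4)→scored(r4,d4) ✗
Counterexamples (restrictor triples failing the scope): 6.

6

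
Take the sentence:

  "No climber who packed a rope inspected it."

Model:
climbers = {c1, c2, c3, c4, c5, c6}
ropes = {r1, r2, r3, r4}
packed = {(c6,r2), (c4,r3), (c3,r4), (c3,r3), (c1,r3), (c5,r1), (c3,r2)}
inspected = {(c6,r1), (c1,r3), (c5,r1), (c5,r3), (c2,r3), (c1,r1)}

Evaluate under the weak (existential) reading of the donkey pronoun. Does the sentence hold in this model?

"it" takes "a rope" as antecedent — a donkey pronoun bound across the clause boundary.
Truth condition: for no (c,r) with packed(c,r) does inspected(c,r) hold.
Restrictor pairs — does the scope hold? (c1,r3):holds  (c3,r2):fails  (c3,r3):fails  (c3,r4):fails  (c4,r3):fails  (c5,r1):holds  (c6,r2):fails
Scope holds for 2 pair(s), so the sentence is false.

False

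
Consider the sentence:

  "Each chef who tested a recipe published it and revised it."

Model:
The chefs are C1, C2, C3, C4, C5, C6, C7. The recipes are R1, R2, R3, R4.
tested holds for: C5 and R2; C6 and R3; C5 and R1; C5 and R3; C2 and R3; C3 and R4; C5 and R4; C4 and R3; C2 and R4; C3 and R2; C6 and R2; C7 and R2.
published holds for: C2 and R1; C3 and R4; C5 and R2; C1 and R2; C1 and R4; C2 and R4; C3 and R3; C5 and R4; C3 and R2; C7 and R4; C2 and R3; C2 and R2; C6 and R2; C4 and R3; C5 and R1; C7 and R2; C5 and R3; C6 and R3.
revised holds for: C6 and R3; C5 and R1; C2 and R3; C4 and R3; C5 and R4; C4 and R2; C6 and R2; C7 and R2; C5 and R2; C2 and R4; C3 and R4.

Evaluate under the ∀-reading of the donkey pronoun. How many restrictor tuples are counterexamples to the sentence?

2

"it" takes "a recipe" as antecedent — a donkey pronoun bound across the clause boundary.
Strong reading: for every (c,r) with tested(c,r), published(c,r) ∧ revised(c,r).
Restrictor pairs: (C2,R3) ✓  (C2,R4) ✓  (C3,R2) ✗  (C3,R4) ✓  (C4,R3) ✓  (C5,R1) ✓  (C5,R2) ✓  (C5,R3) ✗  (C5,R4) ✓  (C6,R2) ✓  (C6,R3) ✓  (C7,R2) ✓
Counterexamples (restrictor pairs failing the scope): 2.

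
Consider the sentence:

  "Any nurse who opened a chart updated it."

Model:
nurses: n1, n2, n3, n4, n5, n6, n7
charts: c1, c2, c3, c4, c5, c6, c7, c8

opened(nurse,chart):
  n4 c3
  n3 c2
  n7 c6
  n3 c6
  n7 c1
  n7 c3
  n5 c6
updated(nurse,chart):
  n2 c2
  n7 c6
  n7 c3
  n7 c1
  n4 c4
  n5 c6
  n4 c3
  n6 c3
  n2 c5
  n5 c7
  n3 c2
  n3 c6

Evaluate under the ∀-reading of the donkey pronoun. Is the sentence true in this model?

True

"it" takes "a chart" as antecedent — a donkey pronoun bound across the clause boundary.
Strong reading: for every (n,c) with opened(n,c), updated(n,c).
Restrictor pairs: (n3,c2) ✓  (n3,c6) ✓  (n4,c3) ✓  (n5,c6) ✓  (n7,c1) ✓  (n7,c3) ✓  (n7,c6) ✓
Every restrictor pair satisfies the scope.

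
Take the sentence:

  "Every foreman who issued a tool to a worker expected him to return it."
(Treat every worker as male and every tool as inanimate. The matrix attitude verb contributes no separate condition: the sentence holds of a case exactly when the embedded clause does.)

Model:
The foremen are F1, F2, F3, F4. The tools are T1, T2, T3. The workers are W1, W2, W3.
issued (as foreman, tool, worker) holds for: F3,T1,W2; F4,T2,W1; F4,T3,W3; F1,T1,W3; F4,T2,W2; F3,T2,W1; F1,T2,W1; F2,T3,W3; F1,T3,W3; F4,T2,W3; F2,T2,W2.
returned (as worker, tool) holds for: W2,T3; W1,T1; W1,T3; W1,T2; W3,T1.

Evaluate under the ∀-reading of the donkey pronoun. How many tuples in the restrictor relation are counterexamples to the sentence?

7

"him" takes "a worker" as antecedent and "it" takes "a tool"; both are donkey pronouns co-varying with the restrictor.
Strong reading: for every (f,t,w) with issued(f,t,w), returned(w,t).
Restrictor triples: (F1,T1,W3)→returned(W3,T1) ✓  (F1,T2,W1)→returned(W1,T2) ✓  (F1,T3,W3)→returned(W3,T3) ✗  (F2,T2,W2)→returned(W2,T2) ✗  (F2,T3,W3)→returned(W3,T3) ✗  (F3,T1,W2)→returned(W2,T1) ✗  (F3,T2,W1)→returned(W1,T2) ✓  (F4,T2,W1)→returned(W1,T2) ✓  (F4,T2,W2)→returned(W2,T2) ✗  (F4,T2,W3)→returned(W3,T2) ✗  (F4,T3,W3)→returned(W3,T3) ✗
Counterexamples (restrictor triples failing the scope): 7.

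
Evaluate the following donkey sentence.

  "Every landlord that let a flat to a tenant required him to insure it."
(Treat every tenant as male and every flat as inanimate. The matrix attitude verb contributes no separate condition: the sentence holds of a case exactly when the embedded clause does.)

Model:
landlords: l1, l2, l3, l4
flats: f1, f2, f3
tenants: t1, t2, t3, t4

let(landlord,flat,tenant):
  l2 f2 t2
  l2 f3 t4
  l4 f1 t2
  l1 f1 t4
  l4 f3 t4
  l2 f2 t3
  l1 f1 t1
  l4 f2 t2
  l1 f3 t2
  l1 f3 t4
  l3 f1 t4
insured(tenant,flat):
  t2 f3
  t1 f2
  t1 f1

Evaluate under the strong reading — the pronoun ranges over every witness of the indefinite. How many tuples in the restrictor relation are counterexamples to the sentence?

"him" takes "a tenant" as antecedent and "it" takes "a flat"; both are donkey pronouns co-varying with the restrictor.
Strong reading: for every (l,f,t) with let(l,f,t), insured(t,f).
Restrictor triples: (l1,f1,t1)→insured(t1,f1) ✓  (l1,f1,t4)→insured(t4,f1) ✗  (l1,f3,t2)→insured(t2,f3) ✓  (l1,f3,t4)→insured(t4,f3) ✗  (l2,f2,t2)→insured(t2,f2) ✗  (l2,f2,t3)→insured(t3,f2) ✗  (l2,f3,t4)→insured(t4,f3) ✗  (l3,f1,t4)→insured(t4,f1) ✗  (l4,f1,t2)→insured(t2,f1) ✗  (l4,f2,t2)→insured(t2,f2) ✗  (l4,f3,t4)→insured(t4,f3) ✗
Counterexamples (restrictor triples failing the scope): 9.

9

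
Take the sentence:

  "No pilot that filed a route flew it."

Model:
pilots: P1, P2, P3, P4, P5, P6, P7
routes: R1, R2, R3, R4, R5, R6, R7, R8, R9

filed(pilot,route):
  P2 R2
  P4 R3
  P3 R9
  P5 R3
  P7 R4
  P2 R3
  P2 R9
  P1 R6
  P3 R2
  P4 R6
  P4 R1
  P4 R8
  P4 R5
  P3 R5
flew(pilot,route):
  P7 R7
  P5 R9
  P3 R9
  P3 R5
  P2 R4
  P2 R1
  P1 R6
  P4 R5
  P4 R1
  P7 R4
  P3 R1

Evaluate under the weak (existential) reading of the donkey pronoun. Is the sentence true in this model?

False

"it" takes "a route" as antecedent — a donkey pronoun bound across the clause boundary.
Truth condition: for no (p,r) with filed(p,r) does flew(p,r) hold.
Restrictor pairs — does the scope hold? (P1,R6):holds  (P2,R2):fails  (P2,R3):fails  (P2,R9):fails  (P3,R2):fails  (P3,R5):holds  (P3,R9):holds  (P4,R1):holds  (P4,R3):fails  (P4,R5):holds  (P4,R6):fails  (P4,R8):fails  (P5,R3):fails  (P7,R4):holds
Scope holds for 6 pair(s), so the sentence is false.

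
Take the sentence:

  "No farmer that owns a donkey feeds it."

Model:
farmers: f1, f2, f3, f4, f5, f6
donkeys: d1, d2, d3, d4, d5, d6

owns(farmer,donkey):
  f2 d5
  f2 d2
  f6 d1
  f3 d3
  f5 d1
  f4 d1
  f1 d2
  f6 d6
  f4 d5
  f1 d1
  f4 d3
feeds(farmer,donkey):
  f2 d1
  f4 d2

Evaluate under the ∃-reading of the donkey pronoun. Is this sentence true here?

True

"it" takes "a donkey" as antecedent — a donkey pronoun bound across the clause boundary.
Truth condition: for no (f,d) with owns(f,d) does feeds(f,d) hold.
Restrictor pairs — does the scope hold? (f1,d1):fails  (f1,d2):fails  (f2,d2):fails  (f2,d5):fails  (f3,d3):fails  (f4,d1):fails  (f4,d3):fails  (f4,d5):fails  (f5,d1):fails  (f6,d1):fails  (f6,d6):fails
Scope holds for no restrictor pair, so the sentence is true.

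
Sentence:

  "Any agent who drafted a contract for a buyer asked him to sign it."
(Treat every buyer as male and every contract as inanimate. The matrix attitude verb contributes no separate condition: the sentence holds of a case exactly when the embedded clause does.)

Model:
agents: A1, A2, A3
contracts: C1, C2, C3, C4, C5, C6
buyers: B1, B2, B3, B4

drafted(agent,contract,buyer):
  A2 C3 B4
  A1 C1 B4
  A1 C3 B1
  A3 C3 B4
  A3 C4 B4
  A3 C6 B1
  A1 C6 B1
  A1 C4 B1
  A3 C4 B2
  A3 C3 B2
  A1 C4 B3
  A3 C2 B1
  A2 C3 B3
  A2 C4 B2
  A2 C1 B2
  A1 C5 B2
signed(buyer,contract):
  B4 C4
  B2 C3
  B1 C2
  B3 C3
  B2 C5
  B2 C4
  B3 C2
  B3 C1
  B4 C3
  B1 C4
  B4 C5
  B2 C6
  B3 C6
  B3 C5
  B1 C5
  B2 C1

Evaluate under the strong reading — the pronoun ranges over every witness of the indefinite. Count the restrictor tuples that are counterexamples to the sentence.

"him" takes "a buyer" as antecedent and "it" takes "a contract"; both are donkey pronouns co-varying with the restrictor.
Strong reading: for every (a,c,b) with drafted(a,c,b), signed(b,c).
Restrictor triples: (A1,C1,B4)→signed(B4,C1) ✗  (A1,C3,B1)→signed(B1,C3) ✗  (A1,C4,B1)→signed(B1,C4) ✓  (A1,C4,B3)→signed(B3,C4) ✗  (A1,C5,B2)→signed(B2,C5) ✓  (A1,C6,B1)→signed(B1,C6) ✗  (A2,C1,B2)→signed(B2,C1) ✓  (A2,C3,B3)→signed(B3,C3) ✓  (A2,C3,B4)→signed(B4,C3) ✓  (A2,C4,B2)→signed(B2,C4) ✓  (A3,C2,B1)→signed(B1,C2) ✓  (A3,C3,B2)→signed(B2,C3) ✓  (A3,C3,B4)→signed(B4,C3) ✓  (A3,C4,B2)→signed(B2,C4) ✓  (A3,C4,B4)→signed(B4,C4) ✓  (A3,C6,B1)→signed(B1,C6) ✗
Counterexamples (restrictor triples failing the scope): 5.

5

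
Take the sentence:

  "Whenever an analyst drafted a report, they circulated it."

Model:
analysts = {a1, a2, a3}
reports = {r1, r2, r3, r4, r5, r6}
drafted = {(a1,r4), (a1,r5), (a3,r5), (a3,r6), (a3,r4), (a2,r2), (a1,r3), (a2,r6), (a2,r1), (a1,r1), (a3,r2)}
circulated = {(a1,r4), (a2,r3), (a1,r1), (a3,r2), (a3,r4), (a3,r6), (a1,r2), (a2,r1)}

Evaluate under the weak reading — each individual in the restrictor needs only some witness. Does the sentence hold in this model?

True

"it" takes "a report" as antecedent — a donkey pronoun bound across the clause boundary.
Weak reading: every analyst a with some drafted-report has at least one drafted-report r such that circulated(a,r).
Per analyst: a1:✓  a2:✓  a3:✓
Every analyst in the restrictor has a witness.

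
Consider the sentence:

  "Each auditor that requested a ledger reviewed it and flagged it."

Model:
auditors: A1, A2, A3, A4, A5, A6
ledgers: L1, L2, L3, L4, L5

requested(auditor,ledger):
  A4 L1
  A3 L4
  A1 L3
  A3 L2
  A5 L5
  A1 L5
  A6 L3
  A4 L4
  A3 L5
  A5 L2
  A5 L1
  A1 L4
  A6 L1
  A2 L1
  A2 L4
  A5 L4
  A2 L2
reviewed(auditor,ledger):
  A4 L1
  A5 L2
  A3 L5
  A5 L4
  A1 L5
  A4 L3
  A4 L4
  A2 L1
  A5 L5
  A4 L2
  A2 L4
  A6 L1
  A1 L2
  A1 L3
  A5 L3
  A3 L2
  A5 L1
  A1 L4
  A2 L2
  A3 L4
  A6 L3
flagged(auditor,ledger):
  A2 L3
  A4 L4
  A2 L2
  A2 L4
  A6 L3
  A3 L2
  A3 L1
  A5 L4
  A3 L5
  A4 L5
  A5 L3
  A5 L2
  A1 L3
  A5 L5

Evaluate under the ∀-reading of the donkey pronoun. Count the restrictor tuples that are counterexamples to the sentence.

"it" takes "a ledger" as antecedent — a donkey pronoun bound across the clause boundary.
Strong reading: for every (a,l) with requested(a,l), reviewed(a,l) ∧ flagged(a,l).
Restrictor pairs: (A1,L3) ✓  (A1,L4) ✗  (A1,L5) ✗  (A2,L1) ✗  (A2,L2) ✓  (A2,L4) ✓  (A3,L2) ✓  (A3,L4) ✗  (A3,L5) ✓  (A4,L1) ✗  (A4,L4) ✓  (A5,L1) ✗  (A5,L2) ✓  (A5,L4) ✓  (A5,L5) ✓  (A6,L1) ✗  (A6,L3) ✓
Counterexamples (restrictor pairs failing the scope): 7.

7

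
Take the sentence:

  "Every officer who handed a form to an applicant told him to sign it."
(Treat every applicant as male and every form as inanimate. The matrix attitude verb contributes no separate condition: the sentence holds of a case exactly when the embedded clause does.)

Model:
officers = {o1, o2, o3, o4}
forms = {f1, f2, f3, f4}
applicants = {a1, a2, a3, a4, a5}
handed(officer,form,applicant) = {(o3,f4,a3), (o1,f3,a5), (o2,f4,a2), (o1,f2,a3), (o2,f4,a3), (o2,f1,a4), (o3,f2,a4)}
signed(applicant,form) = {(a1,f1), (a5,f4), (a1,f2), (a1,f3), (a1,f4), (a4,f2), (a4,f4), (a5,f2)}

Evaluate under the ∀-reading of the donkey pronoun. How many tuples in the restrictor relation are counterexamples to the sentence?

6

"him" takes "an applicant" as antecedent and "it" takes "a form"; both are donkey pronouns co-varying with the restrictor.
Strong reading: for every (o,f,a) with handed(o,f,a), signed(a,f).
Restrictor triples: (o1,f2,a3)→signed(a3,f2) ✗  (o1,f3,a5)→signed(a5,f3) ✗  (o2,f1,a4)→signed(a4,f1) ✗  (o2,f4,a2)→signed(a2,f4) ✗  (o2,f4,a3)→signed(a3,f4) ✗  (o3,f2,a4)→signed(a4,f2) ✓  (o3,f4,a3)→signed(a3,f4) ✗
Counterexamples (restrictor triples failing the scope): 6.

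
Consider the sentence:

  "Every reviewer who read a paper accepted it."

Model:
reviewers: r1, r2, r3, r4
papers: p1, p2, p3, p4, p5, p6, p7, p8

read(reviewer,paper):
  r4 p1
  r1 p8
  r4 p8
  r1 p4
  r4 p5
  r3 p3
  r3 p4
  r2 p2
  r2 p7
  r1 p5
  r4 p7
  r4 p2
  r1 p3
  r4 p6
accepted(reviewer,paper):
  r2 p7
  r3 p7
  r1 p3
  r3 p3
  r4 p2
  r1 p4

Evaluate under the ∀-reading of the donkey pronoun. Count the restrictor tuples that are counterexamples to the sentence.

9

"it" takes "a paper" as antecedent — a donkey pronoun bound across the clause boundary.
Strong reading: for every (r,p) with read(r,p), accepted(r,p).
Restrictor pairs: (r1,p3) ✓  (r1,p4) ✓  (r1,p5) ✗  (r1,p8) ✗  (r2,p2) ✗  (r2,p7) ✓  (r3,p3) ✓  (r3,p4) ✗  (r4,p1) ✗  (r4,p2) ✓  (r4,p5) ✗  (r4,p6) ✗  (r4,p7) ✗  (r4,p8) ✗
Counterexamples (restrictor pairs failing the scope): 9.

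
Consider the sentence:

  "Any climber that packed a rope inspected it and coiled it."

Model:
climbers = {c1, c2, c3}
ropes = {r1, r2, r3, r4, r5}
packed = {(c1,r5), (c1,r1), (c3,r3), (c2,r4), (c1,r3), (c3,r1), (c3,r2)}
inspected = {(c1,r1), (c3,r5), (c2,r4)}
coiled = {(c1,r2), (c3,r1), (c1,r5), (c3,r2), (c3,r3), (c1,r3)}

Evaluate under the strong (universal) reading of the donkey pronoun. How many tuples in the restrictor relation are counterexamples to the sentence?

"it" takes "a rope" as antecedent — a donkey pronoun bound across the clause boundary.
Strong reading: for every (c,r) with packed(c,r), inspected(c,r) ∧ coiled(c,r).
Restrictor pairs: (c1,r1) ✗  (c1,r3) ✗  (c1,r5) ✗  (c2,r4) ✗  (c3,r1) ✗  (c3,r2) ✗  (c3,r3) ✗
Counterexamples (restrictor pairs failing the scope): 7.

7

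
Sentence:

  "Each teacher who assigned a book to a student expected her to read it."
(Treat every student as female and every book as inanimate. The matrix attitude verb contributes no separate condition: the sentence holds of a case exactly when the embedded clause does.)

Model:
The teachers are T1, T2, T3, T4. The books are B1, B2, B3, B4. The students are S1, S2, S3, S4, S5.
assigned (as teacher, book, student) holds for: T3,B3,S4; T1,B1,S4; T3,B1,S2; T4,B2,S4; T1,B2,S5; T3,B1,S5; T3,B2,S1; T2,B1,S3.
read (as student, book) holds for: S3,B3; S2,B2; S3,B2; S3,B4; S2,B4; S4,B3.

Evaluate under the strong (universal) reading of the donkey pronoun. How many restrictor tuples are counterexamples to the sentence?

"her" takes "a student" as antecedent and "it" takes "a book"; both are donkey pronouns co-varying with the restrictor.
Strong reading: for every (t,b,s) with assigned(t,b,s), read(s,b).
Restrictor triples: (T1,B1,S4)→read(S4,B1) ✗  (T1,B2,S5)→read(S5,B2) ✗  (T2,B1,S3)→read(S3,B1) ✗  (T3,B1,S2)→read(S2,B1) ✗  (T3,B1,S5)→read(S5,B1) ✗  (T3,B2,S1)→read(S1,B2) ✗  (T3,B3,S4)→read(S4,B3) ✓  (T4,B2,S4)→read(S4,B2) ✗
Counterexamples (restrictor triples failing the scope): 7.

7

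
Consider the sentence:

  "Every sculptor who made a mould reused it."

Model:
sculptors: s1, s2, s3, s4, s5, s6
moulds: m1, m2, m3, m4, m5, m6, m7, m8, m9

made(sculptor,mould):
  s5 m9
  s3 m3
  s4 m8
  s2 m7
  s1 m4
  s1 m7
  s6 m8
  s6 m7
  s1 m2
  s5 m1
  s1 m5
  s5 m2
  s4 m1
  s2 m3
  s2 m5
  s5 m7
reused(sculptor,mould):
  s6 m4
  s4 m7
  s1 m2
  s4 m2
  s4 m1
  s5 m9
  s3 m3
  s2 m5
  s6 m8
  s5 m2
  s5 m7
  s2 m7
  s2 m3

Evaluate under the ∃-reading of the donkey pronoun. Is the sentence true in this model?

"it" takes "a mould" as antecedent — a donkey pronoun bound across the clause boundary.
Weak reading: every sculptor s with some made-mould has at least one made-mould m such that reused(s,m).
Per sculptor: s1:✓  s2:✓  s3:✓  s4:✓  s5:✓  s6:✓
Every sculptor in the restrictor has a witness.

True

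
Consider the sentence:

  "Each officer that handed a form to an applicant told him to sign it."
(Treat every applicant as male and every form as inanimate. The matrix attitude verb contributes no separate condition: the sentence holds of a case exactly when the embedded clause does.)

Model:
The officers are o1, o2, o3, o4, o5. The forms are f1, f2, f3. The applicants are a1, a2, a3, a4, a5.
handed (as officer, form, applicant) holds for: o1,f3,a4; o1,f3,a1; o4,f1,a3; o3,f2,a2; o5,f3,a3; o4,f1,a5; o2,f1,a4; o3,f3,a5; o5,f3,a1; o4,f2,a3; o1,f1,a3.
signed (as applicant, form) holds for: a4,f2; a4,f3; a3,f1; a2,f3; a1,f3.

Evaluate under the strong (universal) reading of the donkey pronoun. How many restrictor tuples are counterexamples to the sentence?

"him" takes "an applicant" as antecedent and "it" takes "a form"; both are donkey pronouns co-varying with the restrictor.
Strong reading: for every (o,f,a) with handed(o,f,a), signed(a,f).
Restrictor triples: (o1,f1,a3)→signed(a3,f1) ✓  (o1,f3,a1)→signed(a1,f3) ✓  (o1,f3,a4)→signed(a4,f3) ✓  (o2,f1,a4)→signed(a4,f1) ✗  (o3,f2,a2)→signed(a2,f2) ✗  (o3,f3,a5)→signed(a5,f3) ✗  (o4,f1,a3)→signed(a3,f1) ✓  (o4,f1,a5)→signed(a5,f1) ✗  (o4,f2,a3)→signed(a3,f2) ✗  (o5,f3,a1)→signed(a1,f3) ✓  (o5,f3,a3)→signed(a3,f3) ✗
Counterexamples (restrictor triples failing the scope): 6.

6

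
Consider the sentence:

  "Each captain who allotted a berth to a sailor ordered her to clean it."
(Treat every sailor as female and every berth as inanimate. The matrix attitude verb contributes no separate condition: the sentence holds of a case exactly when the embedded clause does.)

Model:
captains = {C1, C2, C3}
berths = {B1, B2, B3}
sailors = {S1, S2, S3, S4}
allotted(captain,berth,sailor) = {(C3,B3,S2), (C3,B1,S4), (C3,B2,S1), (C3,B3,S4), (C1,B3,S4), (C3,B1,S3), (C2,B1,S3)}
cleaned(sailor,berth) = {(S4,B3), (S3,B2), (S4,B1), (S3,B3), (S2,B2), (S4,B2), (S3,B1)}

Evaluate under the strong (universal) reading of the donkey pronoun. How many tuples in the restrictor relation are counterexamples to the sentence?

"her" takes "a sailor" as antecedent and "it" takes "a berth"; both are donkey pronouns co-varying with the restrictor.
Strong reading: for every (c,b,s) with allotted(c,b,s), cleaned(s,b).
Restrictor triples: (C1,B3,S4)→cleaned(S4,B3) ✓  (C2,B1,S3)→cleaned(S3,B1) ✓  (C3,B1,S3)→cleaned(S3,B1) ✓  (C3,B1,S4)→cleaned(S4,B1) ✓  (C3,B2,S1)→cleaned(S1,B2) ✗  (C3,B3,S2)→cleaned(S2,B3) ✗  (C3,B3,S4)→cleaned(S4,B3) ✓
Counterexamples (restrictor triples failing the scope): 2.

2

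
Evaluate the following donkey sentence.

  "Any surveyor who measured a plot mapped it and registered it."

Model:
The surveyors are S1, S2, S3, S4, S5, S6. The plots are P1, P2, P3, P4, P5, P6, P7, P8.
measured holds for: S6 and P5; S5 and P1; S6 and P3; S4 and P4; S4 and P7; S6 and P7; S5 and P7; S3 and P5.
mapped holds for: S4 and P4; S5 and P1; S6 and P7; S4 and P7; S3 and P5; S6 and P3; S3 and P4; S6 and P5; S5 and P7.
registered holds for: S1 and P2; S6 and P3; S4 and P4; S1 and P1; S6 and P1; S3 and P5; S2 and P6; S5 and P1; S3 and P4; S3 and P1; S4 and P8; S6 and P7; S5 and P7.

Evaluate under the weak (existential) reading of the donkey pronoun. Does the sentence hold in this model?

True

"it" takes "a plot" as antecedent — a donkey pronoun bound across the clause boundary.
Weak reading: every surveyor s with some measured-plot has at least one measured-plot p such that mapped(s,p) ∧ registered(s,p).
Per surveyor: S3:✓  S4:✓  S5:✓  S6:✓
Every surveyor in the restrictor has a witness.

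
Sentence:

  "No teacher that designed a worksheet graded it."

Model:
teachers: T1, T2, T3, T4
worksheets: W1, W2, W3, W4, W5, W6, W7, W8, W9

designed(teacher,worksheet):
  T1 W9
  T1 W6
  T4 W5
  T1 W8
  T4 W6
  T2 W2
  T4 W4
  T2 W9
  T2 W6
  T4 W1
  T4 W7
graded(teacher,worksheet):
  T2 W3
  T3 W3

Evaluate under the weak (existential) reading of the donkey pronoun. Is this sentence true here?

True

"it" takes "a worksheet" as antecedent — a donkey pronoun bound across the clause boundary.
Truth condition: for no (t,w) with designed(t,w) does graded(t,w) hold.
Restrictor pairs — does the scope hold? (T1,W6):fails  (T1,W8):fails  (T1,W9):fails  (T2,W2):fails  (T2,W6):fails  (T2,W9):fails  (T4,W1):fails  (T4,W4):fails  (T4,W5):fails  (T4,W6):fails  (T4,W7):fails
Scope holds for no restrictor pair, so the sentence is true.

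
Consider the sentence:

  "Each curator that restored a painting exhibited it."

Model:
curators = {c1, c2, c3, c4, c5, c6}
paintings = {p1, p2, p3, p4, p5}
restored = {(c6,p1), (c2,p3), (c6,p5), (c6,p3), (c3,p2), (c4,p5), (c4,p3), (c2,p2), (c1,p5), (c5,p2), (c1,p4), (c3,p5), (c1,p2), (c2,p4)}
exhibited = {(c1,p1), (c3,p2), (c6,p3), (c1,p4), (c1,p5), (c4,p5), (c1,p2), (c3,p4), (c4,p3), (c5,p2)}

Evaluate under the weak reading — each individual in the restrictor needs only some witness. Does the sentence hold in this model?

False

"it" takes "a painting" as antecedent — a donkey pronoun bound across the clause boundary.
Weak reading: every curator c with some restored-painting has at least one restored-painting p such that exhibited(c,p).
Per curator: c1:✓  c2:✗  c3:✓  c4:✓  c5:✓  c6:✓
c2 has no witness among its restored-paintings.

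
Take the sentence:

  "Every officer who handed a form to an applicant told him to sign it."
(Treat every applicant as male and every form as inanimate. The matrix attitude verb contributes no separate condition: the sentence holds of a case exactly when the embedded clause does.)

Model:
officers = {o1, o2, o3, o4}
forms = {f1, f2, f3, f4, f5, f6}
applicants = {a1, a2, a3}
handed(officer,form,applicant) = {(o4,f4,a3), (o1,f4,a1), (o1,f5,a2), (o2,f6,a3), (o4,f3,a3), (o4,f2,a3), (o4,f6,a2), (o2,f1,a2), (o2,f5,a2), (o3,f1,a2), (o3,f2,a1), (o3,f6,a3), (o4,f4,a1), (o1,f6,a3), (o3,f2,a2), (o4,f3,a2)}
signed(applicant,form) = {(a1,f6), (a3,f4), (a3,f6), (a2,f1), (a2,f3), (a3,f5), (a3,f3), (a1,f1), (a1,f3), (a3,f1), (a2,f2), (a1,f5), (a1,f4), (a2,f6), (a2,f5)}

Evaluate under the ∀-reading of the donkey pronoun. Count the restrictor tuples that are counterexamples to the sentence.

2

"him" takes "an applicant" as antecedent and "it" takes "a form"; both are donkey pronouns co-varying with the restrictor.
Strong reading: for every (o,f,a) with handed(o,f,a), signed(a,f).
Restrictor triples: (o1,f4,a1)→signed(a1,f4) ✓  (o1,f5,a2)→signed(a2,f5) ✓  (o1,f6,a3)→signed(a3,f6) ✓  (o2,f1,a2)→signed(a2,f1) ✓  (o2,f5,a2)→signed(a2,f5) ✓  (o2,f6,a3)→signed(a3,f6) ✓  (o3,f1,a2)→signed(a2,f1) ✓  (o3,f2,a1)→signed(a1,f2) ✗  (o3,f2,a2)→signed(a2,f2) ✓  (o3,f6,a3)→signed(a3,f6) ✓  (o4,f2,a3)→signed(a3,f2) ✗  (o4,f3,a2)→signed(a2,f3) ✓  (o4,f3,a3)→signed(a3,f3) ✓  (o4,f4,a1)→signed(a1,f4) ✓  (o4,f4,a3)→signed(a3,f4) ✓  (o4,f6,a2)→signed(a2,f6) ✓
Counterexamples (restrictor triples failing the scope): 2.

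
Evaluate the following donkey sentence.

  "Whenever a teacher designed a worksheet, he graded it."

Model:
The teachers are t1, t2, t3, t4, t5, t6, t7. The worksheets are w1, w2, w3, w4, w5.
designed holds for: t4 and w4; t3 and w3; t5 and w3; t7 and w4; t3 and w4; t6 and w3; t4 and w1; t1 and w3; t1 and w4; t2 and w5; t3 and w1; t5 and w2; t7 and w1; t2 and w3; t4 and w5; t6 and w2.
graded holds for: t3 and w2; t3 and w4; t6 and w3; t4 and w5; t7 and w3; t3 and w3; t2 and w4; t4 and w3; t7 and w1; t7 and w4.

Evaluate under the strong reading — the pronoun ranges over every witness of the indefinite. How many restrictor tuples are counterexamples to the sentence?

"it" takes "a worksheet" as antecedent — a donkey pronoun bound across the clause boundary.
Strong reading: for every (t,w) with designed(t,w), graded(t,w).
Restrictor pairs: (t1,w3) ✗  (t1,w4) ✗  (t2,w3) ✗  (t2,w5) ✗  (t3,w1) ✗  (t3,w3) ✓  (t3,w4) ✓  (t4,w1) ✗  (t4,w4) ✗  (t4,w5) ✓  (t5,w2) ✗  (t5,w3) ✗  (t6,w2) ✗  (t6,w3) ✓  (t7,w1) ✓  (t7,w4) ✓
Counterexamples (restrictor pairs failing the scope): 10.

10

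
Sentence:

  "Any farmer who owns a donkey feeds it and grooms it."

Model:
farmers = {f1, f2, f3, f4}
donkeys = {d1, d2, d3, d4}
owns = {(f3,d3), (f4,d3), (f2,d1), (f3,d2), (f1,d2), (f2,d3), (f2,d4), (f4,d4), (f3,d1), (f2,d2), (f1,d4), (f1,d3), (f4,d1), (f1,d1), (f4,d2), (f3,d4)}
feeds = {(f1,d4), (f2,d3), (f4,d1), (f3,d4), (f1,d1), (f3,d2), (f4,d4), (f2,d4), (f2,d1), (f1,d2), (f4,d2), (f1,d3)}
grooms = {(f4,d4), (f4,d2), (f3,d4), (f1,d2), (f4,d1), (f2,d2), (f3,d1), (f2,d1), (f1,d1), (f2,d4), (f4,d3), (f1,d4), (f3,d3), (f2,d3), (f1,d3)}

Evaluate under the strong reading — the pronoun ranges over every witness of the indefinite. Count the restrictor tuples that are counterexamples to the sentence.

5

"it" takes "a donkey" as antecedent — a donkey pronoun bound across the clause boundary.
Strong reading: for every (f,d) with owns(f,d), feeds(f,d) ∧ grooms(f,d).
Restrictor pairs: (f1,d1) ✓  (f1,d2) ✓  (f1,d3) ✓  (f1,d4) ✓  (f2,d1) ✓  (f2,d2) ✗  (f2,d3) ✓  (f2,d4) ✓  (f3,d1) ✗  (f3,d2) ✗  (f3,d3) ✗  (f3,d4) ✓  (f4,d1) ✓  (f4,d2) ✓  (f4,d3) ✗  (f4,d4) ✓
Counterexamples (restrictor pairs failing the scope): 5.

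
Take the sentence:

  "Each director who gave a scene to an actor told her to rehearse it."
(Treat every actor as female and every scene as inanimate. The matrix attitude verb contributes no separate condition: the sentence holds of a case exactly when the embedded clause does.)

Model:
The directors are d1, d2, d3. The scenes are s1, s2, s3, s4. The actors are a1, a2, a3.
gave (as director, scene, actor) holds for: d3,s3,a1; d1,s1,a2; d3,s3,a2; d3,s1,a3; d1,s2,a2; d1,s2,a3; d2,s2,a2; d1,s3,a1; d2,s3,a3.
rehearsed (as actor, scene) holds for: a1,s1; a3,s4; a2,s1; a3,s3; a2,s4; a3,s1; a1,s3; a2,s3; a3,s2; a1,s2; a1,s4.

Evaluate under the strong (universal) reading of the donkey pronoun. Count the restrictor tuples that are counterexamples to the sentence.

2

"her" takes "an actor" as antecedent and "it" takes "a scene"; both are donkey pronouns co-varying with the restrictor.
Strong reading: for every (d,s,a) with gave(d,s,a), rehearsed(a,s).
Restrictor triples: (d1,s1,a2)→rehearsed(a2,s1) ✓  (d1,s2,a2)→rehearsed(a2,s2) ✗  (d1,s2,a3)→rehearsed(a3,s2) ✓  (d1,s3,a1)→rehearsed(a1,s3) ✓  (d2,s2,a2)→rehearsed(a2,s2) ✗  (d2,s3,a3)→rehearsed(a3,s3) ✓  (d3,s1,a3)→rehearsed(a3,s1) ✓  (d3,s3,a1)→rehearsed(a1,s3) ✓  (d3,s3,a2)→rehearsed(a2,s3) ✓
Counterexamples (restrictor triples failing the scope): 2.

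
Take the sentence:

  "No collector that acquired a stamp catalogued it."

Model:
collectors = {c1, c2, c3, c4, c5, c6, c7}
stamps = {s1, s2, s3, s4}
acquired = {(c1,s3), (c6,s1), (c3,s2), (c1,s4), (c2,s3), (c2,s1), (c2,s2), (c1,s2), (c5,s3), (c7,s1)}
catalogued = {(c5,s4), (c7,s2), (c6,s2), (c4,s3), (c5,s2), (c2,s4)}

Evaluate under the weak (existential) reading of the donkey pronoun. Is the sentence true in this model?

True

"it" takes "a stamp" as antecedent — a donkey pronoun bound across the clause boundary.
Truth condition: for no (c,s) with acquired(c,s) does catalogued(c,s) hold.
Restrictor pairs — does the scope hold? (c1,s2):fails  (c1,s3):fails  (c1,s4):fails  (c2,s1):fails  (c2,s2):fails  (c2,s3):fails  (c3,s2):fails  (c5,s3):fails  (c6,s1):fails  (c7,s1):fails
Scope holds for no restrictor pair, so the sentence is true.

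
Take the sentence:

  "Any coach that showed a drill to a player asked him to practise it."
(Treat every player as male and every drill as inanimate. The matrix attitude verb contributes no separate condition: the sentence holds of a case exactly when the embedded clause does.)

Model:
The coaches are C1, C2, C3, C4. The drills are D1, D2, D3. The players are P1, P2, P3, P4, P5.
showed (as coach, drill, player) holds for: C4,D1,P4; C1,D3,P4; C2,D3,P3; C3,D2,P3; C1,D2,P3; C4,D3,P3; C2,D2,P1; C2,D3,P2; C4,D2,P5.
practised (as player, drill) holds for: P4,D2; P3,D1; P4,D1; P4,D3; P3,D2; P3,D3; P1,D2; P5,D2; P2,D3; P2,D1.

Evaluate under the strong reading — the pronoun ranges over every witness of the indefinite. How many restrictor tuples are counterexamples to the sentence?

0

"him" takes "a player" as antecedent and "it" takes "a drill"; both are donkey pronouns co-varying with the restrictor.
Strong reading: for every (c,d,p) with showed(c,d,p), practised(p,d).
Restrictor triples: (C1,D2,P3)→practised(P3,D2) ✓  (C1,D3,P4)→practised(P4,D3) ✓  (C2,D2,P1)→practised(P1,D2) ✓  (C2,D3,P2)→practised(P2,D3) ✓  (C2,D3,P3)→practised(P3,D3) ✓  (C3,D2,P3)→practised(P3,D2) ✓  (C4,D1,P4)→practised(P4,D1) ✓  (C4,D2,P5)→practised(P5,D2) ✓  (C4,D3,P3)→practised(P3,D3) ✓
Counterexamples (restrictor triples failing the scope): 0.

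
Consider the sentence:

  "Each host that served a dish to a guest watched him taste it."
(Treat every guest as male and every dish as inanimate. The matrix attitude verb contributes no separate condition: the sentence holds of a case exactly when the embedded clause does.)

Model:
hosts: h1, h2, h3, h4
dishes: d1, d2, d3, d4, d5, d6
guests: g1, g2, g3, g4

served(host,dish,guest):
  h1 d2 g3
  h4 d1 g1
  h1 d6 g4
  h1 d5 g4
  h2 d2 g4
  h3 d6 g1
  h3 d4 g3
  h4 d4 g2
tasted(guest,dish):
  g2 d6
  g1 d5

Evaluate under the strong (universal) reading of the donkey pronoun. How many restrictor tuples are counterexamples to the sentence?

"him" takes "a guest" as antecedent and "it" takes "a dish"; both are donkey pronouns co-varying with the restrictor.
Strong reading: for every (h,d,g) with served(h,d,g), tasted(g,d).
Restrictor triples: (h1,d2,g3)→tasted(g3,d2) ✗  (h1,d5,g4)→tasted(g4,d5) ✗  (h1,d6,g4)→tasted(g4,d6) ✗  (h2,d2,g4)→tasted(g4,d2) ✗  (h3,d4,g3)→tasted(g3,d4) ✗  (h3,d6,g1)→tasted(g1,d6) ✗  (h4,d1,g1)→tasted(g1,d1) ✗  (h4,d4,g2)→tasted(g2,d4) ✗
Counterexamples (restrictor triples failing the scope): 8.

8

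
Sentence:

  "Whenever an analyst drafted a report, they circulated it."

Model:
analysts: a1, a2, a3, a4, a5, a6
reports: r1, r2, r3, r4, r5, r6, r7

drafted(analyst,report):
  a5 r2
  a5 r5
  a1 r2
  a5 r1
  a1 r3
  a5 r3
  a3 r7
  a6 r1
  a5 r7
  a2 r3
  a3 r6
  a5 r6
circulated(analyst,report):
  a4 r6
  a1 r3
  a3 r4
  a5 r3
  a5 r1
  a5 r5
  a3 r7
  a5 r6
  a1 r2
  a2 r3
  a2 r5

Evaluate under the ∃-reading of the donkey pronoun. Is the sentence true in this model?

False

"it" takes "a report" as antecedent — a donkey pronoun bound across the clause boundary.
Weak reading: every analyst a with some drafted-report has at least one drafted-report r such that circulated(a,r).
Per analyst: a1:✓  a2:✓  a3:✓  a5:✓  a6:✗
a6 has no witness among its drafted-reports.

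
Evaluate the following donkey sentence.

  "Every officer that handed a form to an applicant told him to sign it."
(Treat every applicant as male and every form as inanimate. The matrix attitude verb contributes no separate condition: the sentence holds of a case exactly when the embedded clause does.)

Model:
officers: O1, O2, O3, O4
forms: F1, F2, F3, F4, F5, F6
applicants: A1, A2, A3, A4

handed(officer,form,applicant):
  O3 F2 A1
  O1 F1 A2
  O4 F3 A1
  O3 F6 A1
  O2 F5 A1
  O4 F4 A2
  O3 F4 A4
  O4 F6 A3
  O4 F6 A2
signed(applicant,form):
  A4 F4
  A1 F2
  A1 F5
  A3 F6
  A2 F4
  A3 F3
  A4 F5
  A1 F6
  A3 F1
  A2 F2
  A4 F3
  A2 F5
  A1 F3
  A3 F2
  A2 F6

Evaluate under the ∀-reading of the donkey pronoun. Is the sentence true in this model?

False

"him" takes "an applicant" as antecedent and "it" takes "a form"; both are donkey pronouns co-varying with the restrictor.
Strong reading: for every (o,f,a) with handed(o,f,a), signed(a,f).
Restrictor triples: (O1,F1,A2)→signed(A2,F1) ✗  (O2,F5,A1)→signed(A1,F5) ✓  (O3,F2,A1)→signed(A1,F2) ✓  (O3,F4,A4)→signed(A4,F4) ✓  (O3,F6,A1)→signed(A1,F6) ✓  (O4,F3,A1)→signed(A1,F3) ✓  (O4,F4,A2)→signed(A2,F4) ✓  (O4,F6,A2)→signed(A2,F6) ✓  (O4,F6,A3)→signed(A3,F6) ✓
Counterexample: (O1,F1,A2) — signed(A2,F1) does not hold.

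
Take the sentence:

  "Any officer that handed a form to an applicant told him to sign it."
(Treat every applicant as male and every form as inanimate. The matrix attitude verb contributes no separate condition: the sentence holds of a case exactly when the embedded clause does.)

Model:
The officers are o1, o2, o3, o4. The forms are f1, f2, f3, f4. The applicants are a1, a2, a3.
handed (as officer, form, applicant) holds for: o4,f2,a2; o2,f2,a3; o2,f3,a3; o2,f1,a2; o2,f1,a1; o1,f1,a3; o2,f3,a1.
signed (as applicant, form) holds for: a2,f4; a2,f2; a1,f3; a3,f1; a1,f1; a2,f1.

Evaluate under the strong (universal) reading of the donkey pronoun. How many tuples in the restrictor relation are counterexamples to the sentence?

"him" takes "an applicant" as antecedent and "it" takes "a form"; both are donkey pronouns co-varying with the restrictor.
Strong reading: for every (o,f,a) with handed(o,f,a), signed(a,f).
Restrictor triples: (o1,f1,a3)→signed(a3,f1) ✓  (o2,f1,a1)→signed(a1,f1) ✓  (o2,f1,a2)→signed(a2,f1) ✓  (o2,f2,a3)→signed(a3,f2) ✗  (o2,f3,a1)→signed(a1,f3) ✓  (o2,f3,a3)→signed(a3,f3) ✗  (o4,f2,a2)→signed(a2,f2) ✓
Counterexamples (restrictor triples failing the scope): 2.

2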